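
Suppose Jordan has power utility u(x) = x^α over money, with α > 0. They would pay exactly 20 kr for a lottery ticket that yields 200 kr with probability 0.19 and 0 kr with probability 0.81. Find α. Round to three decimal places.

α ≈ 0.721

The lottery's expected utility is 0.19·u(200) + 0.81·u(0) = 0.19·200^α (since u(0) = 0 for α > 0).
Indifference: 20^α = 0.19·200^α, so (20/200)^α = 0.19.
α = ln(0.19) / ln(20/200) = -1.660731/-2.302585 ≈ 0.721.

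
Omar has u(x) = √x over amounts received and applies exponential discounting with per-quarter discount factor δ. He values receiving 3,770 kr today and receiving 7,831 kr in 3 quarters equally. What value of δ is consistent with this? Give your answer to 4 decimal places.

Indifference means u(3770) = δ^3 · u(7831), so δ^3 = u(3770)/u(7831).
Since u(x) = √x, δ^3 = √(3770/7831) = 0.69384.
So δ = 0.69384^(1/3) ≈ 0.8853.

δ ≈ 0.8853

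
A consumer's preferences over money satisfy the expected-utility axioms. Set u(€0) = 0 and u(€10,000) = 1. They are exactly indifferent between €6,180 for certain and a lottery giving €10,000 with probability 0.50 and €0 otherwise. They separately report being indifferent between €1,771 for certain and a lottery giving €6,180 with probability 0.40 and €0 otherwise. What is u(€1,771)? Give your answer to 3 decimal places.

0.200

From the first indifference, u(€6,180) = 0.50·u(€10,000) + 0.50·u(€0) = 0.50·1 + 0.50·0 = 0.50.
The second indifference gives u(€1,771) = 0.40·u(€6,180) + 0.60·u(€0) = 0.40·0.50 + 0.60·0.00 = 0.2000.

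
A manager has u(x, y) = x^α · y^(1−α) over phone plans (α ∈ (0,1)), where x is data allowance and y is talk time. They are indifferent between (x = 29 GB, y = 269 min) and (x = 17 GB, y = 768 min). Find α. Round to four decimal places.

Indifference: 29^α · 269^(1−α) = 17^α · 768^(1−α).
Taking logs: α·ln 29 + (1−α)·ln 269 = α·ln 17 + (1−α)·ln 768, i.e. α·0.5340825 = (1−α)·1.0490784.
Thus α·(1.5831609) = 1.0490784, so α = 1.0490784/1.5831609 ≈ 0.6626.

α ≈ 0.6626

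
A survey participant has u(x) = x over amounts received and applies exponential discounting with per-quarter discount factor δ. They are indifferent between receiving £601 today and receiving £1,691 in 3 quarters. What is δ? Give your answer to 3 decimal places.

Equating discounted utilities: u(601) = δ^3·u(1691) ⇒ δ^3 = u(601)/u(1691).
With u(x) = x: δ^3 = 601/1691 = 0.35541.
So δ = 0.35541^(1/3) ≈ 0.708.

δ ≈ 0.708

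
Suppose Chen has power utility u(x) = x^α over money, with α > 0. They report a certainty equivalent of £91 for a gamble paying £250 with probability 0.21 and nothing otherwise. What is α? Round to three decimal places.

The lottery's expected utility is 0.21·u(250) + 0.79·u(0) = 0.21·250^α (since u(0) = 0 for α > 0).
Setting u(91) equal to that: 91^α = 0.21·250^α ⇒ (91/250)^α = 0.21.
Take logs: α = ln 0.21 / ln(91/250) ≈ 1.54428.

α ≈ 1.544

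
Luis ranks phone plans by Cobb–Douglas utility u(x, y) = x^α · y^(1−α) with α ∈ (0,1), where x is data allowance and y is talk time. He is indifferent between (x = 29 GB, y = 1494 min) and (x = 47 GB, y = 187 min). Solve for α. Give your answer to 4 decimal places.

α ≈ 0.8115

The Cobb–Douglas utilities coincide, so 29^α·1494^(1−α) = 47^α·187^(1−α).
Taking logs: α·ln 29 + (1−α)·ln 1494 = α·ln 47 + (1−α)·ln 187, i.e. α·-0.4828518 = (1−α)·-2.0781037.
With A = -0.4828518 and B = -2.0781037: α·A = (1−α)·B, so α = B/(A+B) = -2.0781037/-2.5609555 ≈ 0.8115.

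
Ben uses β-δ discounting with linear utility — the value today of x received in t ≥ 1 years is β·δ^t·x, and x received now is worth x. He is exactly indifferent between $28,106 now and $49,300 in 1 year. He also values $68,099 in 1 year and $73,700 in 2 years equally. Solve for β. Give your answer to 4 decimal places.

Both payoffs in the second observation are in the future, so β drops out: δ^1·68099 = δ^2·73700 ⇒ δ = 68099/73700 = 0.92400.
Now use the now-vs-future pair: 28106 = β·δ·49300 gives β = 28106/(0.92400·49300) ≈ 0.6170.

β ≈ 0.6170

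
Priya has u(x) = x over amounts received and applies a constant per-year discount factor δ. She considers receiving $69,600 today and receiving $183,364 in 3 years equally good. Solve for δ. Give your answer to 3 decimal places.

Indifference means u(69600) = δ^3 · u(183364), so δ^3 = u(69600)/u(183364).
With u(x) = x: δ^3 = 69600/183364 = 0.37957.
So δ = 0.37957^(1/3) ≈ 0.724.

δ ≈ 0.724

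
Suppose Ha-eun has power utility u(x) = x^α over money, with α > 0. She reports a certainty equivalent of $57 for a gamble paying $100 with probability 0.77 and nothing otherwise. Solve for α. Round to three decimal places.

Since u(0) = 0, the lottery's EU is 0.77·100^α.
Equating: 57^α = 0.77·100^α, i.e. 0.5700^α = 0.77.
Taking logs: α·ln(57/100) = ln(0.77), so α = -0.261365 / -0.562119 ≈ 0.465.

α ≈ 0.465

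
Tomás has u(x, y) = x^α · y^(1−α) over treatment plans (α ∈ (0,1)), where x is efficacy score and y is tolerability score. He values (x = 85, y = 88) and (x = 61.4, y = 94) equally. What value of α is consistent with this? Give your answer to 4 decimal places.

α ≈ 0.1686

The Cobb–Douglas utilities coincide, so 85^α·88^(1−α) = 61.4^α·94^(1−α).
(85/61.4)^α = (94/88)^(1−α); take logs: α·ln(85/61.4) = (1−α)·ln(94/88), i.e. α·0.3252414 = (1−α)·0.0659580.
Thus α·(0.3911994) = 0.0659580, so α = 0.0659580/0.3911994 ≈ 0.1686.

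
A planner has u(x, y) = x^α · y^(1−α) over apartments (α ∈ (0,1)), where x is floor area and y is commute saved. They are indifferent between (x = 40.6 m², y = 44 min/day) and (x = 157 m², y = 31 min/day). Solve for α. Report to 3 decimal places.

α ≈ 0.206

Set the two utilities equal: 40.6^α·44^(1−α) = 157^α·31^(1−α).
Rearrange to (40.6/157)^α = (31/44)^(1−α) and take logs: α·-1.352478 = (1−α)·-0.350202.
Thus α·(-1.702680) = -0.350202, so α = -0.350202/-1.702680 ≈ 0.206.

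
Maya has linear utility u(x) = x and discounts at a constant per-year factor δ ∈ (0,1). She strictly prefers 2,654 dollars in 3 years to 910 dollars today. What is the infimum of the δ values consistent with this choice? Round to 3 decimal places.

Under u(x) = x this choice says 910 < δ^3·2654.
So δ^3 > 910/2654 = 0.34288; taking the cube root of both positive sides preserves the inequality.
δ > (910/2654)^(1/3) ≈ 0.700.

δ > 0.700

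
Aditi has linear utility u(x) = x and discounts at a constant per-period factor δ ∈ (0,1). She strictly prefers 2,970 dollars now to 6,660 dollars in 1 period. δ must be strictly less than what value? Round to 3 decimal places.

Comparing present values: 2970 > δ·6660.
Dividing through by 6660 gives δ < 0.44595.

δ < 0.446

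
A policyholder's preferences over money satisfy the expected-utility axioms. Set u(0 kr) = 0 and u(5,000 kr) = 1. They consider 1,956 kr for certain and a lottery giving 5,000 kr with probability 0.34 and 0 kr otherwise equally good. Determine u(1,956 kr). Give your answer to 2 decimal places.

By the standard-gamble method, u(1,956 kr) is just the indifference probability on the best outcome: 0.34.

0.34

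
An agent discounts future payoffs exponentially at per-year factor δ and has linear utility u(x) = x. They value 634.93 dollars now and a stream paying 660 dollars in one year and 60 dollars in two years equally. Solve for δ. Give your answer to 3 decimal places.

δ ≈ 0.890

Present value of the stream is 660·δ + 60·δ². Indifference gives 660δ + 60δ² = 634.93.
So 60δ² + 660δ − 634.93 = 0.
The positive root is δ = [−660 + √(660² + 4·60·634.93)] / (2·60) = (−660 + 766.801)/120 ≈ 0.890.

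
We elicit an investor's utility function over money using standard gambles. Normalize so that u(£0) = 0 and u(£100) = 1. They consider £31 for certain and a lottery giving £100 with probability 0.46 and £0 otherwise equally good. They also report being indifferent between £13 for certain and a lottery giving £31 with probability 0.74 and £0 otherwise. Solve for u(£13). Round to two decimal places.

0.34

From the first indifference, u(£31) = 0.46·u(£100) + 0.54·u(£0) = 0.46·1 + 0.54·0 = 0.46.
Chaining: u(£13) = 0.74·0.46 + 0.26·0.00 = 0.3404.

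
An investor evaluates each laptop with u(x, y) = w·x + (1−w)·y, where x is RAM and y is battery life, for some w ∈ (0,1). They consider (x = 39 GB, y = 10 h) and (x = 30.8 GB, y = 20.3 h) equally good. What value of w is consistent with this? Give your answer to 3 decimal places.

w = 0.557

Equating utilities: w·39 + (1−w)·10 = w·30.8 + (1−w)·20.3.
Rearranging, 8.2·w − 10.3·(1−w) = 0.
Hence w = 10.3/(8.2+10.3) = 10.3/18.5 = 0.557.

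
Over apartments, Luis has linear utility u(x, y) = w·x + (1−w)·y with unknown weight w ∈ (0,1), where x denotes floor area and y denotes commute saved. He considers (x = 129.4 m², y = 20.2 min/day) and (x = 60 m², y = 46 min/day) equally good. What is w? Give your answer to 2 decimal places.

u(129.4,20.2) = u(60,46) means w·129.4 + (1−w)·20.2 = w·60 + (1−w)·46.
w·(129.4−60) = (1−w)·(46−20.2), i.e. w·69.4 = (1−w)·25.8.
Hence w = 25.8/(69.4+25.8) = 25.8/95.2 = 0.27.

w = 0.27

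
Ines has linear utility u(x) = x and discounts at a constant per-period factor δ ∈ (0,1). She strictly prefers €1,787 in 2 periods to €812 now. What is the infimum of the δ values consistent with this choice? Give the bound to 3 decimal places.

δ > 0.674

Under u(x) = x this choice says 812 < δ^2·1787.
Hence δ^2 > 812/1787 = 0.45439, and x ↦ x^(1/2) is increasing on (0,∞).
δ > 0.45439^(1/2) = 0.674.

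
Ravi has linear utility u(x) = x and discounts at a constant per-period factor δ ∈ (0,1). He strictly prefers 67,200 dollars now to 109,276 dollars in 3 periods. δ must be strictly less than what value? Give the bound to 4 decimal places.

δ < 0.8504

Comparing present values: 67200 > δ^3·109276.
So δ^3 < 67200/109276 = 0.61496; taking the cube root of both positive sides preserves the inequality.
δ < 0.61496^(1/3) = 0.8504.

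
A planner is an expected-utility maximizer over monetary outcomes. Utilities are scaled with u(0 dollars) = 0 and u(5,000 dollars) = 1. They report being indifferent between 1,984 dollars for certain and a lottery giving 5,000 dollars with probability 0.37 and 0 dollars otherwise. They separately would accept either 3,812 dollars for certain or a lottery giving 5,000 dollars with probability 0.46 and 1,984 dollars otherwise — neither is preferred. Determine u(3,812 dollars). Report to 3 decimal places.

0.660

From the first indifference, u(1,984 dollars) = 0.37·u(5,000 dollars) + 0.63·u(0 dollars) = 0.37·1 + 0.63·0 = 0.37.
Chaining: u(3,812 dollars) = 0.46·1.00 + 0.54·0.37 = 0.6598.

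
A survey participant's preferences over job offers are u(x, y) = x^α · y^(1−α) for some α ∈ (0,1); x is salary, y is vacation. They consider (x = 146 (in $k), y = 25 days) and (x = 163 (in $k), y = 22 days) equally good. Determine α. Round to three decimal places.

α ≈ 0.537

The Cobb–Douglas utilities coincide, so 146^α·25^(1−α) = 163^α·22^(1−α).
Rearrange to (146/163)^α = (22/25)^(1−α) and take logs: α·-0.110144 = (1−α)·-0.127833.
Thus α·(-0.237977) = -0.127833, so α = -0.127833/-0.237977 ≈ 0.537.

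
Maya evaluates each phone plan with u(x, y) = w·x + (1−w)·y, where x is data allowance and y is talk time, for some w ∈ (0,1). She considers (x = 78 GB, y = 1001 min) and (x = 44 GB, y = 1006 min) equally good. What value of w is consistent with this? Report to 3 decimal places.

Equating utilities: w·78 + (1−w)·1001 = w·44 + (1−w)·1006.
Rearranging, 34·w − 5·(1−w) = 0.
Hence w = 5/(34+5) = 5/39 = 0.128.

w = 0.128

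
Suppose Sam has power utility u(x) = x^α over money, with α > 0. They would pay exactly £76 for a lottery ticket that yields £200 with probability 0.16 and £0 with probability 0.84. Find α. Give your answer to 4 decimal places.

EU(lottery) = 0.16·200^α + 0.84·0 = 0.16·200^α.
Equating: 76^α = 0.16·200^α, i.e. 0.3800^α = 0.16.
Take logs: α = ln 0.16 / ln(76/200) ≈ 1.893977.

α ≈ 1.8940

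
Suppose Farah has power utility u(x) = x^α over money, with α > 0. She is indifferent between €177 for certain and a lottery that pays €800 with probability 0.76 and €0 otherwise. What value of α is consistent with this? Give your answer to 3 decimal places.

The lottery's expected utility is 0.76·u(800) + 0.24·u(0) = 0.76·800^α (since u(0) = 0 for α > 0).
Equating: 177^α = 0.76·800^α, i.e. 0.2213^α = 0.76.
Take logs: α = ln 0.76 / ln(177/800) ≈ 0.18193.

α ≈ 0.182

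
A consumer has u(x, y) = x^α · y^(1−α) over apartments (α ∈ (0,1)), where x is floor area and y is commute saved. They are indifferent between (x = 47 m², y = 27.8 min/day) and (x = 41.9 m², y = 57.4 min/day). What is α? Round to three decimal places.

α ≈ 0.863

Set the two utilities equal: 47^α·27.8^(1−α) = 41.9^α·57.4^(1−α).
Taking logs: α·ln 47 + (1−α)·ln 27.8 = α·ln 41.9 + (1−α)·ln 57.4, i.e. α·0.114862 = (1−α)·0.725008.
With A = 0.114862 and B = 0.725008: α·A = (1−α)·B, so α = B/(A+B) = 0.725008/0.839870 ≈ 0.863.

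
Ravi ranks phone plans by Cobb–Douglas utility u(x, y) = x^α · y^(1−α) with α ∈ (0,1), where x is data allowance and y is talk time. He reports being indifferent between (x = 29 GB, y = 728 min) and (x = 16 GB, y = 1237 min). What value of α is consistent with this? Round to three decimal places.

α ≈ 0.471

The Cobb–Douglas utilities coincide, so 29^α·728^(1−α) = 16^α·1237^(1−α).
(29/16)^α = (1237/728)^(1−α); take logs: α·ln(29/16) = (1−α)·ln(1237/728), i.e. α·0.594707 = (1−α)·0.530143.
So α/(1−α) = (0.530143)/(0.594707) = 0.891436, and α = 0.891436/1.891436 ≈ 0.471.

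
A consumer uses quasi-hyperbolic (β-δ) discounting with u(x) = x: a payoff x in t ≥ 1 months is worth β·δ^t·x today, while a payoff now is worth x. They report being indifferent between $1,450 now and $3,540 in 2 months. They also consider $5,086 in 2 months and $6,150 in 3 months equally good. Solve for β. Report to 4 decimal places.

β ≈ 0.5989

From the later pair, β·δ^2·5086 = β·δ^3·6150; dividing through, δ = 5086/6150 = 0.82699.
The first indifference: 1450 = β·δ^2·3540, so β = 1450/(δ^2·3540) = 1450/(0.68392·3540) ≈ 0.5989.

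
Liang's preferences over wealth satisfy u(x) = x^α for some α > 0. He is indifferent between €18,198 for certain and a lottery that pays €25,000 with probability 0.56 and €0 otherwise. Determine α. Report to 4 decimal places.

The lottery's expected utility is 0.56·u(25000) + 0.44·u(0) = 0.56·25000^α (since u(0) = 0 for α > 0).
Setting u(18198) equal to that: 18198^α = 0.56·25000^α ⇒ (18198/25000)^α = 0.56.
α = ln(0.56) / ln(18198/25000) = -0.5798185/-0.3175641 ≈ 1.8258.

α ≈ 1.8258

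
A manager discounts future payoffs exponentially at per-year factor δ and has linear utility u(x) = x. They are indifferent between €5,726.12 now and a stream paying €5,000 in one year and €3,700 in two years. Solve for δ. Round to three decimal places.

δ ≈ 0.740

The stream is worth 5000δ + 3700δ² today, so 5000δ + 3700δ² = 5726.12.
Rearranged: 3700δ² + 5000δ − 5726.12 = 0.
By the quadratic formula (taking the positive root), δ = (−5000 + √109746576.00) / 7400 ≈ 0.740.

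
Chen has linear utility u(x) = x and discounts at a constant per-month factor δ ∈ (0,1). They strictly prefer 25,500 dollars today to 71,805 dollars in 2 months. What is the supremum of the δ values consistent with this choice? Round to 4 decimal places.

Comparing present values: 25500 > δ^2·71805.
Hence δ^2 < 25500/71805 = 0.35513, and x ↦ x^(1/2) is increasing on (0,∞).
δ < (25500/71805)^(1/2) ≈ 0.5959.

δ < 0.5959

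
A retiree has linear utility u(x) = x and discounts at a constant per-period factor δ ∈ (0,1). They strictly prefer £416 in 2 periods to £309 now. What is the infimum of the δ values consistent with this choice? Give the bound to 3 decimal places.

Comparing present values: 309 < δ^2·416.
Hence δ^2 > 309/416 = 0.74279, and x ↦ x^(1/2) is increasing on (0,∞).
δ > (309/416)^(1/2) ≈ 0.862.

δ > 0.862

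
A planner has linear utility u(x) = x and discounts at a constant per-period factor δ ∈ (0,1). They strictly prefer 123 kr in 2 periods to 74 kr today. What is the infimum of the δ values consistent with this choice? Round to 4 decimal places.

δ > 0.7756

Comparing present values: 74 < δ^2·123.
Hence δ^2 > 74/123 = 0.60163, and x ↦ x^(1/2) is increasing on (0,∞).
δ > (74/123)^(1/2) ≈ 0.7756.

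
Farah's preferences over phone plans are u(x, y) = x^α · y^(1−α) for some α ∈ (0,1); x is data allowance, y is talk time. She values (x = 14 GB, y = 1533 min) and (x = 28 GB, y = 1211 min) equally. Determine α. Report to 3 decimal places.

α ≈ 0.254

Indifference: 14^α · 1533^(1−α) = 28^α · 1211^(1−α).
(14/28)^α = (1211/1533)^(1−α); take logs: α·ln(14/28) = (1−α)·ln(1211/1533), i.e. α·-0.693147 = (1−α)·-0.235780.
Thus α·(-0.928927) = -0.235780, so α = -0.235780/-0.928927 ≈ 0.254.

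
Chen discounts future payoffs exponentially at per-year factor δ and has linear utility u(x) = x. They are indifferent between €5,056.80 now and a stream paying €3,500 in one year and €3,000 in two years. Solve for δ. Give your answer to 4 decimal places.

δ ≈ 0.8400

Present value of the stream is 3500·δ + 3000·δ². Indifference gives 3500δ + 3000δ² = 5056.80.
That is, 3000δ² + 3500δ − 5056.80 = 0, a quadratic in δ.
The positive root is δ = [−3500 + √(3500² + 4·3000·5056.80)] / (2·3000) = (−3500 + 8540.000)/6000 ≈ 0.8400.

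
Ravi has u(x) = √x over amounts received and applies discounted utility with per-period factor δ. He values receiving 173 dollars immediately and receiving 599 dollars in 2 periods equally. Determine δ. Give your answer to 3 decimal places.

δ ≈ 0.733

Indifference means u(173) = δ^2 · u(599), so δ^2 = u(173)/u(599).
With u(x) = √x: δ^2 = √173/√599 = √(173/599) = 0.53741.
Hence δ = (0.53741)^(1/2) = 0.73309.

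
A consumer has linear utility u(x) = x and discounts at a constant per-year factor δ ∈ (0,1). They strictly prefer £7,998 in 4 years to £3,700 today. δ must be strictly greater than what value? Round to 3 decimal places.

δ > 0.825

Under u(x) = x this choice says 3700 < δ^4·7998.
So δ^4 > 3700/7998 = 0.46262; taking the 4th root of both positive sides preserves the inequality.
δ > (3700/7998)^(1/4) ≈ 0.825.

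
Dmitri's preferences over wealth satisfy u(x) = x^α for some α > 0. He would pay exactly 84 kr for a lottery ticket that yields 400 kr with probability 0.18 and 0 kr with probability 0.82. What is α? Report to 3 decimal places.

α ≈ 1.099

The lottery's expected utility is 0.18·u(400) + 0.82·u(0) = 0.18·400^α (since u(0) = 0 for α > 0).
Setting u(84) equal to that: 84^α = 0.18·400^α ⇒ (84/400)^α = 0.18.
Taking logs: α·ln(84/400) = ln(0.18), so α = -1.714798 / -1.560648 ≈ 1.099.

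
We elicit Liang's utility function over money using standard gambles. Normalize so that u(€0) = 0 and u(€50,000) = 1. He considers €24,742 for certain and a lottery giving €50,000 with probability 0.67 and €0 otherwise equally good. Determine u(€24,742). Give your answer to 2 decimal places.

By the standard-gamble method, u(€24,742) is just the indifference probability on the best outcome: 0.67.

0.67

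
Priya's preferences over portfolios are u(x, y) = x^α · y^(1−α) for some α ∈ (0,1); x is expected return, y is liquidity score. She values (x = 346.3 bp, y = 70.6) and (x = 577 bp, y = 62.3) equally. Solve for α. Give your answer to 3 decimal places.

α ≈ 0.197

The Cobb–Douglas utilities coincide, so 346.3^α·70.6^(1−α) = 577^α·62.3^(1−α).
Rearrange to (346.3/577)^α = (62.3/70.6)^(1−α) and take logs: α·-0.510537 = (1−α)·-0.125069.
So α/(1−α) = (-0.125069)/(-0.510537) = 0.244975, and α = 0.244975/1.244975 ≈ 0.197.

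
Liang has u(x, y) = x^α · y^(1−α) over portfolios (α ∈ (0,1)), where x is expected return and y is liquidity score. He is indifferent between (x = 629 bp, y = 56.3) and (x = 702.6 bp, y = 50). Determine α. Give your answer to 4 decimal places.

α ≈ 0.5175

Set the two utilities equal: 629^α·56.3^(1−α) = 702.6^α·50^(1−α).
Rearrange to (629/702.6)^α = (50/56.3)^(1−α) and take logs: α·-0.1106565 = (1−α)·-0.1186715.
So α/(1−α) = (-0.1186715)/(-0.1106565) = 1.0724314, and α = 1.0724314/2.0724314 ≈ 0.5175.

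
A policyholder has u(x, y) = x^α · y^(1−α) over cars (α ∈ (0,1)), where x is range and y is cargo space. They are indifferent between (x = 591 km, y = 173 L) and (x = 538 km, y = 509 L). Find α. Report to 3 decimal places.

α ≈ 0.920

The Cobb–Douglas utilities coincide, so 591^α·173^(1−α) = 538^α·509^(1−α).
Rearrange to (591/538)^α = (509/173)^(1−α) and take logs: α·0.093957 = (1−α)·1.079156.
Thus α·(1.173113) = 1.079156, so α = 1.079156/1.173113 ≈ 0.920.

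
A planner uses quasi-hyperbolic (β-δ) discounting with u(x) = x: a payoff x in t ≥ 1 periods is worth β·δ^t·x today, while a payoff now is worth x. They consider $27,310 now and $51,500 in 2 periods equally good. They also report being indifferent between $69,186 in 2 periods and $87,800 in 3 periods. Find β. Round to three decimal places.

The second indifference involves only future payoffs, so β cancels: β·δ^2·69186 = β·δ^3·87800, giving δ = 69186/87800 = 0.78800.
The first indifference: 27310 = β·δ^2·51500, so β = 27310/(δ^2·51500) = 27310/(0.62094·51500) ≈ 0.854.

β ≈ 0.854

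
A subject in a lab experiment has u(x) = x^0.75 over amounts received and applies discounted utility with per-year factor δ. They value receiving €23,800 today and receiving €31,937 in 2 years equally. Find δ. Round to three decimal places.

Equating discounted utilities: u(23800) = δ^2·u(31937) ⇒ δ^2 = u(23800)/u(31937).
Since u(x) = x^0.75, δ^2 = (23800/31937)^0.75 = 0.74522^0.75 = 0.80207.
Hence δ = (0.80207)^(1/2) = 0.89558.

δ ≈ 0.896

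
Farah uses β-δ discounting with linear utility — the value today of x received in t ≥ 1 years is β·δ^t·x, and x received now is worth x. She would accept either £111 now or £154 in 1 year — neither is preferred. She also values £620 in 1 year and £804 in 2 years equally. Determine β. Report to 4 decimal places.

β ≈ 0.9347

Both payoffs in the second observation are in the future, so β drops out: δ^1·620 = δ^2·804 ⇒ δ = 620/804 = 0.77114.
The first indifference: 111 = β·δ·154, so β = 111/(δ·154) = 111/(0.77114·154) ≈ 0.9347.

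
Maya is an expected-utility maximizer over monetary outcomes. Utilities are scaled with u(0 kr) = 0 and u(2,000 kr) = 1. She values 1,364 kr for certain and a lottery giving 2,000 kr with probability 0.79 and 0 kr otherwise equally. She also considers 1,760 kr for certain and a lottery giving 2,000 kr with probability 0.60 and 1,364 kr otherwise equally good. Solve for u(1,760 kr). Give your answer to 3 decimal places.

0.916

From the first indifference, u(1,364 kr) = 0.79·u(2,000 kr) + 0.21·u(0 kr) = 0.79·1 + 0.21·0 = 0.79.
The second indifference gives u(1,760 kr) = 0.60·u(2,000 kr) + 0.40·u(1,364 kr) = 0.60·1.00 + 0.40·0.79 = 0.9160.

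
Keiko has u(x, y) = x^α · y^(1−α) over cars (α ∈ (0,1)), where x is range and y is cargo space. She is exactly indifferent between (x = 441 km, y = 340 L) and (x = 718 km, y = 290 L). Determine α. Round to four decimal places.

α ≈ 0.2460

The Cobb–Douglas utilities coincide, so 441^α·340^(1−α) = 718^α·290^(1−α).
(441/718)^α = (290/340)^(1−α); take logs: α·ln(441/718) = (1−α)·ln(290/340), i.e. α·-0.4874247 = (1−α)·-0.1590647.
With A = -0.4874247 and B = -0.1590647: α·A = (1−α)·B, so α = B/(A+B) = -0.1590647/-0.6464894 ≈ 0.2460.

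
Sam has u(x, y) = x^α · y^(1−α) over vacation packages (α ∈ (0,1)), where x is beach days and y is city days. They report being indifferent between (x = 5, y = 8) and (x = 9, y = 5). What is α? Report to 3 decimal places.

Indifference: 5^α · 8^(1−α) = 9^α · 5^(1−α).
(5/9)^α = (5/8)^(1−α); take logs: α·ln(5/9) = (1−α)·ln(5/8), i.e. α·-0.587787 = (1−α)·-0.470004.
So α/(1−α) = (-0.470004)/(-0.587787) = 0.799616, and α = 0.799616/1.799616 ≈ 0.444.

α ≈ 0.444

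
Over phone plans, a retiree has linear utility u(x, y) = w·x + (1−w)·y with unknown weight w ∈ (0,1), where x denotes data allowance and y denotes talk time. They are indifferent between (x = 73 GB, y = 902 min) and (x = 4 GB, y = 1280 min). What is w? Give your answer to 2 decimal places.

Indifference: w·73 + (1−w)·902 = w·4 + (1−w)·1280.
Rearranging, 69·w − 378·(1−w) = 0.
Hence w = 378/(69+378) = 378/447 = 0.85.

w = 0.85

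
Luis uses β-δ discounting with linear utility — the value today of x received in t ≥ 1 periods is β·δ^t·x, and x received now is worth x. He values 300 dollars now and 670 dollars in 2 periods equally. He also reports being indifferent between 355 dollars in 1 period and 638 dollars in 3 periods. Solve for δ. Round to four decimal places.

From the later pair, β·δ^1·355 = β·δ^3·638; dividing through, δ^2 = 355/638 = 0.55643, so δ = 0.74594.

δ ≈ 0.7459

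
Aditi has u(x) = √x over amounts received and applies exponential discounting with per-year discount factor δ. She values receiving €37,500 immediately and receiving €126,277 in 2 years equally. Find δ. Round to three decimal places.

Indifference means u(37500) = δ^2 · u(126277), so δ^2 = u(37500)/u(126277).
Since u(x) = √x, δ^2 = √(37500/126277) = 0.54495.
So δ = 0.54495^(1/2) ≈ 0.738.

δ ≈ 0.738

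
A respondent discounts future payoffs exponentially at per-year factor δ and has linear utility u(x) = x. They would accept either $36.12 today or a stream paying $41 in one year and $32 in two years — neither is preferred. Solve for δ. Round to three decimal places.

The stream is worth 41δ + 32δ² today, so 41δ + 32δ² = 36.12.
That is, 32δ² + 41δ − 36.12 = 0, a quadratic in δ.
δ = (−41 + √(41² + 4·32·36.12)) / (2·32) = (−41 + √6304.36) / 64 ≈ 0.600.

δ ≈ 0.600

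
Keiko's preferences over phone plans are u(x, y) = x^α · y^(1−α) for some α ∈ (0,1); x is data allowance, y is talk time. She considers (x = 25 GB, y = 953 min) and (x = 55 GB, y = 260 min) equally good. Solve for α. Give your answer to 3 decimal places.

The Cobb–Douglas utilities coincide, so 25^α·953^(1−α) = 55^α·260^(1−α).
Taking logs: α·ln 25 + (1−α)·ln 953 = α·ln 55 + (1−α)·ln 260, i.e. α·-0.788457 = (1−α)·-1.298933.
With A = -0.788457 and B = -1.298933: α·A = (1−α)·B, so α = B/(A+B) = -1.298933/-2.087390 ≈ 0.622.

α ≈ 0.622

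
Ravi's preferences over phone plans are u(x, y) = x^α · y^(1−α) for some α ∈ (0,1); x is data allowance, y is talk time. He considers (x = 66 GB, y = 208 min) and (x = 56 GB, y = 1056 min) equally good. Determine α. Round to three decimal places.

α ≈ 0.908

Indifference: 66^α · 208^(1−α) = 56^α · 1056^(1−α).
(66/56)^α = (1056/208)^(1−α); take logs: α·ln(66/56) = (1−α)·ln(1056/208), i.e. α·0.164303 = (1−α)·1.624705.
Thus α·(1.789008) = 1.624705, so α = 1.624705/1.789008 ≈ 0.908.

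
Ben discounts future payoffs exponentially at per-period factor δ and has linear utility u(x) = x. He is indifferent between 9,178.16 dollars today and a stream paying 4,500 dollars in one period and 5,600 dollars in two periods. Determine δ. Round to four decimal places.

The stream is worth 4500δ + 5600δ² today, so 4500δ + 5600δ² = 9178.16.
Rearranged: 5600δ² + 4500δ − 9178.16 = 0.
By the quadratic formula (taking the positive root), δ = (−4500 + √225840784.00) / 11200 ≈ 0.9400.

δ ≈ 0.9400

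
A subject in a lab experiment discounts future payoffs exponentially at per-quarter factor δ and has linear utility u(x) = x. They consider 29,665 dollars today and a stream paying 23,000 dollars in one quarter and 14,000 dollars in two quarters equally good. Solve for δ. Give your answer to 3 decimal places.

Present value of the stream is 23000·δ + 14000·δ². Indifference gives 23000δ + 14000δ² = 29665.
That is, 14000δ² + 23000δ − 29665 = 0, a quadratic in δ.
The positive root is δ = [−23000 + √(23000² + 4·14000·29665)] / (2·14000) = (−23000 + 46800.000)/28000 ≈ 0.850.

δ ≈ 0.850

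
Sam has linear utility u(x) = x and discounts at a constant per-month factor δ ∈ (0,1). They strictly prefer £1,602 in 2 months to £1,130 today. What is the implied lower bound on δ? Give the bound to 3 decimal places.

δ > 0.840

Under u(x) = x this choice says 1130 < δ^2·1602.
So δ^2 > 1130/1602 = 0.70537; taking the square root of both positive sides preserves the inequality.
δ > (1130/1602)^(1/2) ≈ 0.840.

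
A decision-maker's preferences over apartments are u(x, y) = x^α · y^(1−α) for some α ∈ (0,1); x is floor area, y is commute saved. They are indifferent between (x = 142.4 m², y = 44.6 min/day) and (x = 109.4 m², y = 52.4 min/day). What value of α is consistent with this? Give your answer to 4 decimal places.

α ≈ 0.3794

Set the two utilities equal: 142.4^α·44.6^(1−α) = 109.4^α·52.4^(1−α).
Rearrange to (142.4/109.4)^α = (52.4/44.6)^(1−α) and take logs: α·0.2636291 = (1−α)·0.1611727.
Thus α·(0.4248018) = 0.1611727, so α = 0.1611727/0.4248018 ≈ 0.3794.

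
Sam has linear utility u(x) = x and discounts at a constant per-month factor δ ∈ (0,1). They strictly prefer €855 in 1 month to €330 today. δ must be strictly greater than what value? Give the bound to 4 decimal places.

Comparing present values: 330 < δ·855.
So δ > 330/855 = 0.38596.

δ > 0.3860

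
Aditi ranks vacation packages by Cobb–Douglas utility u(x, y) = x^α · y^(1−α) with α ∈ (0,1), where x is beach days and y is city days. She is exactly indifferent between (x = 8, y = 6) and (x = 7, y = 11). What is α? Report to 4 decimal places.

Set the two utilities equal: 8^α·6^(1−α) = 7^α·11^(1−α).
Taking logs: α·ln 8 + (1−α)·ln 6 = α·ln 7 + (1−α)·ln 11, i.e. α·0.1335314 = (1−α)·0.6061358.
Thus α·(0.7396672) = 0.6061358, so α = 0.6061358/0.7396672 ≈ 0.8195.

α ≈ 0.8195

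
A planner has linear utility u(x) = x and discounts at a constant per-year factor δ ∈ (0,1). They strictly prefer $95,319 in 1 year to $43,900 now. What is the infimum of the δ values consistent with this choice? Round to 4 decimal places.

The preference means 43900 < δ·95319.
So δ > 43900/95319 = 0.46056.

δ > 0.4606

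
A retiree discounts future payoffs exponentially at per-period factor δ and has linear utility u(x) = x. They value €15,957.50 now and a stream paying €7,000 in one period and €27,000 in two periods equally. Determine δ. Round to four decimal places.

The stream is worth 7000δ + 27000δ² today, so 7000δ + 27000δ² = 15957.50.
So 27000δ² + 7000δ − 15957.50 = 0.
The positive root is δ = [−7000 + √(7000² + 4·27000·15957.50)] / (2·27000) = (−7000 + 42100.000)/54000 ≈ 0.6500.

δ ≈ 0.6500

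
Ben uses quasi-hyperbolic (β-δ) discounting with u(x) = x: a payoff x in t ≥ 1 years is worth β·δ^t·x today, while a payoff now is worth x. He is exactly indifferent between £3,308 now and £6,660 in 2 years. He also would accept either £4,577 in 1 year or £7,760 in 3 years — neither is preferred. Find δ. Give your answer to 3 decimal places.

δ ≈ 0.768

From the later pair, β·δ^1·4577 = β·δ^3·7760; dividing through, δ^2 = 4577/7760 = 0.58982, so δ = 0.76800.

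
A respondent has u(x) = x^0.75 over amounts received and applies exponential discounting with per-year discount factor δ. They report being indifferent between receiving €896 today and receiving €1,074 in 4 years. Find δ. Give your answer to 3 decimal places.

The payoff in 4 years is discounted by δ^4, so u(896) = δ^4·u(1074) and δ^4 = u(896)/u(1074).
Since u(x) = x^0.75, δ^4 = (896/1074)^0.75 = 0.83426^0.75 = 0.87293.
Taking the 4th root: δ = 0.87293^(1/4) ≈ 0.967.

δ ≈ 0.967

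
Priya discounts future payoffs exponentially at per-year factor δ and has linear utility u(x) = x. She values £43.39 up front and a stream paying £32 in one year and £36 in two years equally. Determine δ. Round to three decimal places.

δ ≈ 0.740

Equating present values: 43.39 = 32δ + 36δ².
So 36δ² + 32δ − 43.39 = 0.
The positive root is δ = [−32 + √(32² + 4·36·43.39)] / (2·36) = (−32 + 85.277)/72 ≈ 0.740.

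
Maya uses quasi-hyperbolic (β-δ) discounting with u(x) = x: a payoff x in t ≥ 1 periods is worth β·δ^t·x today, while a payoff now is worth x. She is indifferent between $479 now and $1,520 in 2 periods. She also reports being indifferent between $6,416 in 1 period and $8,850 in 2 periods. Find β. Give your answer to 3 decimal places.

β ≈ 0.600

Both payoffs in the second observation are in the future, so β drops out: δ^1·6416 = δ^2·8850 ⇒ δ = 6416/8850 = 0.72497.
The first indifference: 479 = β·δ^2·1520, so β = 479/(δ^2·1520) = 479/(0.52558·1520) ≈ 0.600.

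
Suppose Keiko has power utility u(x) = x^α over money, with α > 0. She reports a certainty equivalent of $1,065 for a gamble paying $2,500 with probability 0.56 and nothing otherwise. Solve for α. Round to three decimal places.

α ≈ 0.679

EU(lottery) = 0.56·2500^α + 0.44·0 = 0.56·2500^α.
Equating: 1065^α = 0.56·2500^α, i.e. 0.4260^α = 0.56.
Taking logs: α·ln(1065/2500) = ln(0.56), so α = -0.579818 / -0.853316 ≈ 0.679.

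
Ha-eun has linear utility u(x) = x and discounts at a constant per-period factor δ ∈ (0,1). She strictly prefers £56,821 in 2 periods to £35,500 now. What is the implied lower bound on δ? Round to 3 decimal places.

δ > 0.790

Under u(x) = x this choice says 35500 < δ^2·56821.
So δ^2 > 35500/56821 = 0.62477; taking the square root of both positive sides preserves the inequality.
δ > 0.62477^(1/2) = 0.790.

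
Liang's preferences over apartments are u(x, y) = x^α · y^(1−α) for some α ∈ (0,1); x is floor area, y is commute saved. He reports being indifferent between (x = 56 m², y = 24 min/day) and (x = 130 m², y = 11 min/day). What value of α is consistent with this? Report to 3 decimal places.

α ≈ 0.481

The Cobb–Douglas utilities coincide, so 56^α·24^(1−α) = 130^α·11^(1−α).
Rearrange to (56/130)^α = (11/24)^(1−α) and take logs: α·-0.842183 = (1−α)·-0.780159.
Thus α·(-1.622342) = -0.780159, so α = -0.780159/-1.622342 ≈ 0.481.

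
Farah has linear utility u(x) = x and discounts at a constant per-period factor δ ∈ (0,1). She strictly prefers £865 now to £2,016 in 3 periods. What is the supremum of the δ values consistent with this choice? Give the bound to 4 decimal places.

δ < 0.7542

Comparing present values: 865 > δ^3·2016.
Dividing by 2016: δ^3 < 0.42907. Both sides are positive, so the cube root keeps the direction.
δ < (865/2016)^(1/3) ≈ 0.7542.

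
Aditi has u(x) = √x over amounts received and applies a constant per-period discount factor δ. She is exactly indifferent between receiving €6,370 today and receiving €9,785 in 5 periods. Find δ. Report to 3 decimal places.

δ ≈ 0.958

The payoff in 5 periods is discounted by δ^5, so u(6370) = δ^5·u(9785) and δ^5 = u(6370)/u(9785).
Since u(x) = √x, δ^5 = √(6370/9785) = 0.80684.
Taking the 5th root: δ = 0.80684^(1/5) ≈ 0.958.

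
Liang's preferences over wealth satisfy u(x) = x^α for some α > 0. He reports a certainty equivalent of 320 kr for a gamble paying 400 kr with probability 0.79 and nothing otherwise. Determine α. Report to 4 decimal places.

EU(lottery) = 0.79·400^α + 0.21·0 = 0.79·400^α.
Indifference: 320^α = 0.79·400^α, so (320/400)^α = 0.79.
Take logs: α = ln 0.79 / ln(320/400) ≈ 1.056371.

α ≈ 1.0564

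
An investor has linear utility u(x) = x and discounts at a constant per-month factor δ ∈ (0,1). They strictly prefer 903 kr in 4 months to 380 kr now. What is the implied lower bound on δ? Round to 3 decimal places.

Comparing present values: 380 < δ^4·903.
Hence δ^4 > 380/903 = 0.42082, and x ↦ x^(1/4) is increasing on (0,∞).
δ > (380/903)^(1/4) ≈ 0.805.

δ > 0.805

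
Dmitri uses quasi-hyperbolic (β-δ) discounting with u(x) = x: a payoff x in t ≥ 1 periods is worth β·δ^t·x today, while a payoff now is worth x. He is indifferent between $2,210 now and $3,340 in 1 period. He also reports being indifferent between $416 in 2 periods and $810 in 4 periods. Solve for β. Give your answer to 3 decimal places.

Both payoffs in the second observation are in the future, so β drops out: δ^2·416 = δ^4·810 ⇒ δ^2 = 416/810 = 0.51358, so δ = 0.71665.
The first indifference: 2210 = β·δ·3340, so β = 2210/(δ·3340) = 2210/(0.71665·3340) ≈ 0.923.

β ≈ 0.923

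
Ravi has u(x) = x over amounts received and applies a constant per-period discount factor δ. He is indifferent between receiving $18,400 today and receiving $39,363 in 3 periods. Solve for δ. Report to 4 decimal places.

Indifference means u(18400) = δ^3 · u(39363), so δ^3 = u(18400)/u(39363).
With u(x) = x: δ^3 = 18400/39363 = 0.46744.
So δ = 0.46744^(1/3) ≈ 0.7761.

δ ≈ 0.7761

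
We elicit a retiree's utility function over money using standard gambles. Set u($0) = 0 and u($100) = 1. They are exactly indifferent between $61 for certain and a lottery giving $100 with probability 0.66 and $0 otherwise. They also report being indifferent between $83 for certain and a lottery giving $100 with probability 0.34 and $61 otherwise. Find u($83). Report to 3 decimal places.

First, u($61) = 0.66·u($100) + 0.34·u($0) = 0.66.
The second indifference gives u($83) = 0.34·u($100) + 0.66·u($61) = 0.34·1.00 + 0.66·0.66 = 0.7756.

0.776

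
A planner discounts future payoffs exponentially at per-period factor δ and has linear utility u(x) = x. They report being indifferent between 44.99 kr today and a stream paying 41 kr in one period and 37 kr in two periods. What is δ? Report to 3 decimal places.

δ ≈ 0.680

Equating present values: 44.99 = 41δ + 37δ².
Rearranged: 37δ² + 41δ − 44.99 = 0.
δ = (−41 + √(41² + 4·37·44.99)) / (2·37) = (−41 + √8339.52) / 74 ≈ 0.680.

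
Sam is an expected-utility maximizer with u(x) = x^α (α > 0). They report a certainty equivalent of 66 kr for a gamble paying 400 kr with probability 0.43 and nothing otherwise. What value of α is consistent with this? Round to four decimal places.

EU(lottery) = 0.43·400^α + 0.57·0 = 0.43·400^α.
Indifference: 66^α = 0.43·400^α, so (66/400)^α = 0.43.
Take logs: α = ln 0.43 / ln(66/400) ≈ 0.468401.

α ≈ 0.4684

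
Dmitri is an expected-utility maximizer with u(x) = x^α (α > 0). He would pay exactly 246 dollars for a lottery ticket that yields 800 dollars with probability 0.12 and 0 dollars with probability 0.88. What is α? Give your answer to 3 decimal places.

The lottery's expected utility is 0.12·u(800) + 0.88·u(0) = 0.12·800^α (since u(0) = 0 for α > 0).
Equating: 246^α = 0.12·800^α, i.e. 0.3075^α = 0.12.
Take logs: α = ln 0.12 / ln(246/800) ≈ 1.79793.

α ≈ 1.798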